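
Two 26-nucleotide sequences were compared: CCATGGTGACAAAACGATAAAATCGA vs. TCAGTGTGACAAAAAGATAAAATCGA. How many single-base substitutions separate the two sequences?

4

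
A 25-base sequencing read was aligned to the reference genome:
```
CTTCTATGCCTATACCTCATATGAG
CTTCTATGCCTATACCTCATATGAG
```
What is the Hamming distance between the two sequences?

0

No positions differ; the sequences are identical.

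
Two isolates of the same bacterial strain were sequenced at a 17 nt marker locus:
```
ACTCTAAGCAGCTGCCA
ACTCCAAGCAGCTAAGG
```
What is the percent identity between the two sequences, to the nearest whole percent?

Mismatches at positions 5, 14, 15, 16, 17 (1-based): 5 of 17.
Identical positions: 12/17 = 70.59% → 71%.

71%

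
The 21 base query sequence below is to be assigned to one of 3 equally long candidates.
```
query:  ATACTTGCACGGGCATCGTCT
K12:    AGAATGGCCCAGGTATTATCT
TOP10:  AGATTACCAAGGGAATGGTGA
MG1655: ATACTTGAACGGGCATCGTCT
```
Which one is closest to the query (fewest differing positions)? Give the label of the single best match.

MG1655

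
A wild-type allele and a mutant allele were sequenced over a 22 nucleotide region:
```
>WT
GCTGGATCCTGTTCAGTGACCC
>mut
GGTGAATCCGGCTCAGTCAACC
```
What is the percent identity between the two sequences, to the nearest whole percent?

73%

6 positions differ (2, 5, 10, 12, 18, 20), so 16 of 22 match: 16/22 = 72.73%.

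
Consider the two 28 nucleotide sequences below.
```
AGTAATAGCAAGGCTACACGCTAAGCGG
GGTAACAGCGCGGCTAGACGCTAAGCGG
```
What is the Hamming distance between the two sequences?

The sequences differ at positions 1, 6, 10, 11, 17 (1-based) — 5 in total.

5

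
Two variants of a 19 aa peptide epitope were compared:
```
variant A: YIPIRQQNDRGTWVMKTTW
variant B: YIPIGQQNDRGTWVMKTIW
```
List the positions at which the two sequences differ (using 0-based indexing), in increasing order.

4, 17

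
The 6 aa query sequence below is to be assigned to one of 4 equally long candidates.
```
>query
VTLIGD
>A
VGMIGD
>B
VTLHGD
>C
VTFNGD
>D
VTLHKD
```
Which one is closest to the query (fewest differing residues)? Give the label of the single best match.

B

A differs at 2 residues; B differs at 1 residue; C differs at 2 residues; D differs at 2 residues. The closest is B.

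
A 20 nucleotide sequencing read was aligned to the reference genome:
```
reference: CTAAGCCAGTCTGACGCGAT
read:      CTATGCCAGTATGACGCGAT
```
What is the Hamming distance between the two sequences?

2

Mismatches (1-based): position 4: A→T; position 11: C→A.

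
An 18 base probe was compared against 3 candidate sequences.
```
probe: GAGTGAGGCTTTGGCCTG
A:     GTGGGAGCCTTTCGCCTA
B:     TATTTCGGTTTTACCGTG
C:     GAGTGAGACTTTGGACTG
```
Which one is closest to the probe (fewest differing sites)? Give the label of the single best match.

A differs at 5 sites; B differs at 8 sites; C differs at 2 sites. The closest is C.

C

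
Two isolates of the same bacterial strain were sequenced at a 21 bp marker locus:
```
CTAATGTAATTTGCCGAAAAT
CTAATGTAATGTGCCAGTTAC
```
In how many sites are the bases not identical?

6

The sequences differ at sites 11, 16, 17, 18, 19, 21 (1-based) — 6 in total.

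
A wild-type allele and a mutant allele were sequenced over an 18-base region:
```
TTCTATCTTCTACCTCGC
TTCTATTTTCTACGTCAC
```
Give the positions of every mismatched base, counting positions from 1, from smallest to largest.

7, 14, 17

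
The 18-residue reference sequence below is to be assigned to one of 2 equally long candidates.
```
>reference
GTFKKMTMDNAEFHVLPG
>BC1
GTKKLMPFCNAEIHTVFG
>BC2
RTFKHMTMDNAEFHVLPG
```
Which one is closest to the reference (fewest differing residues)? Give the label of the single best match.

BC2

BC1 differs at 9 residues; BC2 differs at 2 residues. The closest is BC2.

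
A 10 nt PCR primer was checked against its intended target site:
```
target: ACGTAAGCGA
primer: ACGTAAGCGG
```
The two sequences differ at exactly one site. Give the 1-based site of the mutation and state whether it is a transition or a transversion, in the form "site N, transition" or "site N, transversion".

Site 10 changes A→G. A is a purine and G is a purine, so this is a transition.

site 10, transition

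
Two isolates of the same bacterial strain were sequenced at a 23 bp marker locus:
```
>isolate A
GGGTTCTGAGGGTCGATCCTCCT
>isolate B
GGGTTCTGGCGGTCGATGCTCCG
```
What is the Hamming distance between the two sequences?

4

Mismatches (1-based): position 9: A→G; position 10: G→C; position 18: C→G; position 23: T→G.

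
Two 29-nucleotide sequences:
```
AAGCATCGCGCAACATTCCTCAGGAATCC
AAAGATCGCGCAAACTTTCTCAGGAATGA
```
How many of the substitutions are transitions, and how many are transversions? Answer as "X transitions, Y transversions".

2 transitions, 5 transversions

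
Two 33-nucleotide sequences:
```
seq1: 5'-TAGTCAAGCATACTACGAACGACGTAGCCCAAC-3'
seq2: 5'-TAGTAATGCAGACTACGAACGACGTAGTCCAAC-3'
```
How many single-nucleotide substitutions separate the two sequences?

Mismatches (1-based): site 5: C→A; site 7: A→T; site 11: T→G; site 28: C→T.

4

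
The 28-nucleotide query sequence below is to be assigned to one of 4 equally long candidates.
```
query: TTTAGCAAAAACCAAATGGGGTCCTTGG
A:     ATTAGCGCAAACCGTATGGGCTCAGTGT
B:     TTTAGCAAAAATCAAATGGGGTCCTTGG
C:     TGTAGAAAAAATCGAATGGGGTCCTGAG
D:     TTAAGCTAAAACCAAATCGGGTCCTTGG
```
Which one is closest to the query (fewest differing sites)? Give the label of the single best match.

Hamming distances to query — A: 9; B: 1; C: 6; D: 3.
Smallest is B with 1 mismatch.

B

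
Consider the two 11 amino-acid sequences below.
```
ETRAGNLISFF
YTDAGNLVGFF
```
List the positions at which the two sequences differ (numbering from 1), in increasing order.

1, 3, 8, 9

Scanning 1-based: 1: E/Y; 3: R/D; 8: I/V; 9: S/G.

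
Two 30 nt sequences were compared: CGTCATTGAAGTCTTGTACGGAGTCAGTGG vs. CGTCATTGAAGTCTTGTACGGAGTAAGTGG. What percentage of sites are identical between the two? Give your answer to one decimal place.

96.7%

1 position differs (25), so 29 of 30 match: 29/30 = 96.67%.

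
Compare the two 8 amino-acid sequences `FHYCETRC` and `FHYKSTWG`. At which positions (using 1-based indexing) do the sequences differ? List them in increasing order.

4, 5, 7, 8

Scanning 1-based: 4: C/K; 5: E/S; 7: R/W; 8: C/G.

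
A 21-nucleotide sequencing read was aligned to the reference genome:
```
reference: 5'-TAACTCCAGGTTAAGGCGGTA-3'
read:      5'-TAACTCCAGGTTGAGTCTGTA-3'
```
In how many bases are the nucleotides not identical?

3

Comparing position by position, 3 bases differ: 13 (A/G), 16 (G/T), 18 (G/T).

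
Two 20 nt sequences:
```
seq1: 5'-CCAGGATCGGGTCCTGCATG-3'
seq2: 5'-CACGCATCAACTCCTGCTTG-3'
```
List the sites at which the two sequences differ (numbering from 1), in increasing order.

Scanning 1-based: 2: C/A; 3: A/C; 5: G/C; 9: G/A; 10: G/A; 11: G/C; 18: A/T.

2, 3, 5, 9, 10, 11, 18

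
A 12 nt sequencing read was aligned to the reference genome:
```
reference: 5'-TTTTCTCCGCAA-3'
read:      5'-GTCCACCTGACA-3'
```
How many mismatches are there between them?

Comparing position by position, 8 sites differ: 1 (T/G), 3 (T/C), 4 (T/C), 5 (C/A), 6 (T/C), 8 (C/T), 10 (C/A), 11 (A/C).

8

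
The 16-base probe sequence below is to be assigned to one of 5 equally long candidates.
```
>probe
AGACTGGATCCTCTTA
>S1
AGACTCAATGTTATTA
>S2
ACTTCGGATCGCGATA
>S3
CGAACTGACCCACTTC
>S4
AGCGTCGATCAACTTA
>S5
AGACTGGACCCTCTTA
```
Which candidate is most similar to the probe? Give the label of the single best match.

S5

Hamming distances to probe — S1: 5; S2: 8; S3: 7; S4: 5; S5: 1.
Smallest is S5 with 1 mismatch.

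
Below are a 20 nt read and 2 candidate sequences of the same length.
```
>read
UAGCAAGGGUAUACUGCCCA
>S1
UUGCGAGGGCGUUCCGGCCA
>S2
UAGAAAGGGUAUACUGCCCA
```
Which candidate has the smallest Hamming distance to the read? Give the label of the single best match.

S2

Hamming distances to read — S1: 7; S2: 1.
Smallest is S2 with 1 mismatch.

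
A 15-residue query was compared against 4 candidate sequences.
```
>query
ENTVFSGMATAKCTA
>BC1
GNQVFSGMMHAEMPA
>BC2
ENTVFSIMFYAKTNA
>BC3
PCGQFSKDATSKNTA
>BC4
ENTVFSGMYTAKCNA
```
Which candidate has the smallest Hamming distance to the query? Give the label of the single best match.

Hamming distances to query — BC1: 7; BC2: 5; BC3: 8; BC4: 2.
Smallest is BC4 with 2 mismatches.

BC4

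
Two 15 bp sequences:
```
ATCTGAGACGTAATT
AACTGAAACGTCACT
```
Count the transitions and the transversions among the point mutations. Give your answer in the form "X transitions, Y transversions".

Transitions (purine↔purine or pyrimidine↔pyrimidine): 7 G→A, 14 T→C.
Transversions (purine↔pyrimidine): 2 T→A, 12 A→C.

2 transitions, 2 transversions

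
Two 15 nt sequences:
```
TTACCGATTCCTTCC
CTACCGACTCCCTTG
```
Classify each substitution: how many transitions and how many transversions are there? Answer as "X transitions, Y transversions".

4 transitions, 1 transversion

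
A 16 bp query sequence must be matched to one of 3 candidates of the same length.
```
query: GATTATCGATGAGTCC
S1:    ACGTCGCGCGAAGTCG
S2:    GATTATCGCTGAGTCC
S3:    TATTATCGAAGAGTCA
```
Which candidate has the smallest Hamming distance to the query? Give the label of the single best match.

Hamming distances to query — S1: 9; S2: 1; S3: 3.
Smallest is S2 with 1 mismatch.

S2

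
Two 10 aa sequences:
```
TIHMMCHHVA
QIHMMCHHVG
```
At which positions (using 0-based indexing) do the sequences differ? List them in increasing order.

0, 9

Scanning 0-based: 0: T/Q; 9: A/G.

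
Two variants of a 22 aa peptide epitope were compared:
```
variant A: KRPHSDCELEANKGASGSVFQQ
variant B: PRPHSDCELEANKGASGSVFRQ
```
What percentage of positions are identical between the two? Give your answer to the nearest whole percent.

91%

Mismatches at positions 1, 21 (1-based): 2 of 22.
Identical positions: 20/22 = 90.91% → 91%.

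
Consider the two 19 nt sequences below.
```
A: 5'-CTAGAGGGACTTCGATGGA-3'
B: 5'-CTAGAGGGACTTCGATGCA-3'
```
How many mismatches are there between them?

1

Mismatches (1-based): base 18: G→C.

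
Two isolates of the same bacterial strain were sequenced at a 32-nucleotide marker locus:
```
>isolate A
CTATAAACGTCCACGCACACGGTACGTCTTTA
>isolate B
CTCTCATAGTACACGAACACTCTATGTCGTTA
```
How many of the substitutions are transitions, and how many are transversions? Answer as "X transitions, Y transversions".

1 transition, 9 transversions

Transitions (purine↔purine or pyrimidine↔pyrimidine): 25 C→T.
Transversions (purine↔pyrimidine): 3 A→C, 5 A→C, 7 A→T, 8 C→A, 11 C→A, 16 C→A, 21 G→T, 22 G→C, 29 T→G.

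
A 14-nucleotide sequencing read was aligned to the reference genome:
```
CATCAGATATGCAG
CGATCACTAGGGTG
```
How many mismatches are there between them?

The sequences differ at positions 2, 3, 4, 5, 6, 7, 10, 12, 13 (1-based) — 9 in total.

9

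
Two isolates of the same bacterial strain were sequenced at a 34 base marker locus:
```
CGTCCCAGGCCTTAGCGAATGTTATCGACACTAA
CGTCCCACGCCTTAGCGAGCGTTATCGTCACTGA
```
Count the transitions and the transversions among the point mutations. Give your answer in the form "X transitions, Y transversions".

3 transitions, 2 transversions

Mismatches (1-based):
base 8: G→C (purine→pyrimidine, transversion)
base 19: A→G (purine→purine, transition)
base 20: T→C (pyrimidine→pyrimidine, transition)
base 28: A→T (purine→pyrimidine, transversion)
base 33: A→G (purine→purine, transition)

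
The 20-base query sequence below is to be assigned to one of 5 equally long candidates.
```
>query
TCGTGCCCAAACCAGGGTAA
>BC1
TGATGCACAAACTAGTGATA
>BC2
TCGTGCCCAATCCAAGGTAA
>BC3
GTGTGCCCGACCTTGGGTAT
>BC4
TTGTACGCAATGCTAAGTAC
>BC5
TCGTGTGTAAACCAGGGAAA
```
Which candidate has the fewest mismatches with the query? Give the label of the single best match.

Hamming distances to query — BC1: 7; BC2: 2; BC3: 7; BC4: 9; BC5: 4.
Smallest is BC2 with 2 mismatches.

BC2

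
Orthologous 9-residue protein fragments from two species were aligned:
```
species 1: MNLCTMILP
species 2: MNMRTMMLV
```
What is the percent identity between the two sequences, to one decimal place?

55.6%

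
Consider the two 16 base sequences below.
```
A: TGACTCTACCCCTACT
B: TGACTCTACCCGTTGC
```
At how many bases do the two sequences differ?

Comparing position by position, 4 bases differ: 12 (C/G), 14 (A/T), 15 (C/G), 16 (T/C).

4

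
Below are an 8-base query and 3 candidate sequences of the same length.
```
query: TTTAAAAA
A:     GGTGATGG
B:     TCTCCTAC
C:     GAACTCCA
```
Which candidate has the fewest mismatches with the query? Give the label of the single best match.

B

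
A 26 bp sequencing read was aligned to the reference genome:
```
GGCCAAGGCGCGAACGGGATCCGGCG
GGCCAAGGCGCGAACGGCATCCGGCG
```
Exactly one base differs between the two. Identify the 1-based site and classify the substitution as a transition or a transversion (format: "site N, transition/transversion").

site 18, transversion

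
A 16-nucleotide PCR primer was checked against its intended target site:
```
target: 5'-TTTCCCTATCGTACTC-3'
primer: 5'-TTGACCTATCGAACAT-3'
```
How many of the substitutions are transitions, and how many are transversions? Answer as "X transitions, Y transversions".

Mismatches (1-based):
position 3: T→G (pyrimidine→purine, transversion)
position 4: C→A (pyrimidine→purine, transversion)
position 12: T→A (pyrimidine→purine, transversion)
position 15: T→A (pyrimidine→purine, transversion)
position 16: C→T (pyrimidine→pyrimidine, transition)

1 transition, 4 transversions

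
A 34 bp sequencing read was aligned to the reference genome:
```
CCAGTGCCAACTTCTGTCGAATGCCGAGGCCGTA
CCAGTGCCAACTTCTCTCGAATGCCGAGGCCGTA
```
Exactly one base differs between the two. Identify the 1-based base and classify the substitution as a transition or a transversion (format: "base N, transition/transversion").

The sequences differ only at base 16: G→C (purine→pyrimidine), a transversion.

base 16, transversion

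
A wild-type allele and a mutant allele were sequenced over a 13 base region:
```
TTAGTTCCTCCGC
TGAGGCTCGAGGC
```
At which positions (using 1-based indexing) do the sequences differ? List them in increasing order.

2, 5, 6, 7, 9, 10, 11

Scanning 1-based: 2: T/G; 5: T/G; 6: T/C; 7: C/T; 9: T/G; 10: C/A; 11: C/G.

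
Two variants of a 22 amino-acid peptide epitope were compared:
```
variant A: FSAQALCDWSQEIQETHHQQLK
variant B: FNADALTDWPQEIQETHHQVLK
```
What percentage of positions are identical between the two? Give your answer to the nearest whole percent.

Mismatches at positions 2, 4, 7, 10, 20 (1-based): 5 of 22.
Identical positions: 17/22 = 77.27% → 77%.

77%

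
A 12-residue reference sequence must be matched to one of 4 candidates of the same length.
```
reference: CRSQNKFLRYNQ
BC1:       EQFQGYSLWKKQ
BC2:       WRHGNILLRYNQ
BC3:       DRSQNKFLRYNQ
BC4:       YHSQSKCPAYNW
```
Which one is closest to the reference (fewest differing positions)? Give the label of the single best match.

BC3

Hamming distances to reference — BC1: 9; BC2: 5; BC3: 1; BC4: 7.
Smallest is BC3 with 1 mismatch.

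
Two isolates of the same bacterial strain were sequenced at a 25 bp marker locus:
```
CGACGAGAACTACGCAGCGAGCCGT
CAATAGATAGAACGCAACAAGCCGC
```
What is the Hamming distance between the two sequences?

Comparing position by position, 11 positions differ: 2 (G/A), 4 (C/T), 5 (G/A), 6 (A/G), 7 (G/A), 8 (A/T), 10 (C/G), 11 (T/A), 17 (G/A), 19 (G/A), 25 (T/C).

11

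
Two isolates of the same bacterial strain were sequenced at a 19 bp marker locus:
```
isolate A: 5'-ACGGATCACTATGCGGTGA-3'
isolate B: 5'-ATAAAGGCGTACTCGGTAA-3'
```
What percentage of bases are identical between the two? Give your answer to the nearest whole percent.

Mismatches at positions 2, 3, 4, 6, 7, 8, 9, 12, 13, 18 (1-based): 10 of 19.
Identical positions: 9/19 = 47.37% → 47%.

47%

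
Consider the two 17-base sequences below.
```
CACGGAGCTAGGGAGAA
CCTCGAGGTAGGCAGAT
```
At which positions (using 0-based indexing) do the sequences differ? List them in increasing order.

1, 2, 3, 7, 12, 16

Differences at position 1 (A→C), position 2 (C→T), position 3 (G→C), position 7 (C→G), position 12 (G→C), position 16 (A→T).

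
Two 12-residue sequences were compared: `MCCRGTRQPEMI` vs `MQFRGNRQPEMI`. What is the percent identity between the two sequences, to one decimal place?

75.0%

Mismatches at positions 2, 3, 6 (1-based): 3 of 12.
Identical positions: 9/12 = 75% → 75.0%.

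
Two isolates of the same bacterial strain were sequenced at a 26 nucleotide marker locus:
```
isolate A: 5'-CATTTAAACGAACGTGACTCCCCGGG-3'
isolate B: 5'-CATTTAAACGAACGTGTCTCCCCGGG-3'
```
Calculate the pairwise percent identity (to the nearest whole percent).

96%

Mismatch at position 17 (1-based): 1 of 26.
Identical positions: 25/26 = 96.15% → 96%.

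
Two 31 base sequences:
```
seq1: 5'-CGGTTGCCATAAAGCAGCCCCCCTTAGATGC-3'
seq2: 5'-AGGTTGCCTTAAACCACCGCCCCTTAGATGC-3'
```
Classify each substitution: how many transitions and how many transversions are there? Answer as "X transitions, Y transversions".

Transitions (purine↔purine or pyrimidine↔pyrimidine): none.
Transversions (purine↔pyrimidine): 1 C→A, 9 A→T, 14 G→C, 17 G→C, 19 C→G.

0 transitions, 5 transversions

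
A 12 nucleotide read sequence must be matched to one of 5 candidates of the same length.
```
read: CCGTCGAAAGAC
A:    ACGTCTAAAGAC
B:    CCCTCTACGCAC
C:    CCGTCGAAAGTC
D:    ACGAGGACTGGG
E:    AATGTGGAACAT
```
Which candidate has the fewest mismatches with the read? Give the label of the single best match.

A differs at 2 sites; B differs at 5 sites; C differs at 1 site; D differs at 7 sites; E differs at 8 sites. The closest is C.

C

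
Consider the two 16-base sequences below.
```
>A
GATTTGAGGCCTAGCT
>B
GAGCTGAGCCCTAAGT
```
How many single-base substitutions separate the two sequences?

The sequences differ at sites 3, 4, 9, 14, 15 (1-based) — 5 in total.

5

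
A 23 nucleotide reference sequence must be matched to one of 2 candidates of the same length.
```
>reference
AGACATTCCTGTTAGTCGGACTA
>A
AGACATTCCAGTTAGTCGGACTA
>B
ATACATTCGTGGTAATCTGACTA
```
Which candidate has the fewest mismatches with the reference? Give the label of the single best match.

Hamming distances to reference — A: 1; B: 5.
Smallest is A with 1 mismatch.

A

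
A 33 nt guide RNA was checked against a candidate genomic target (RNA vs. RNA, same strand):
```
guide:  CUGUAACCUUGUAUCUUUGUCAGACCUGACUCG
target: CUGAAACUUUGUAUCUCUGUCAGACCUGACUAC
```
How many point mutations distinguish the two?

5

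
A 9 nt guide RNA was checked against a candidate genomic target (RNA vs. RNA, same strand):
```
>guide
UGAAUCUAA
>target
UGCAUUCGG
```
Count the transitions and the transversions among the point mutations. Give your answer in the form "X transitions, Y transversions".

Transitions (purine↔purine or pyrimidine↔pyrimidine): 6 C→U, 7 U→C, 8 A→G, 9 A→G.
Transversions (purine↔pyrimidine): 3 A→C.

4 transitions, 1 transversion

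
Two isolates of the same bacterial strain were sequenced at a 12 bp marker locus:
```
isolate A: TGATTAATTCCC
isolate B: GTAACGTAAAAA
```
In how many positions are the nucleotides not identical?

Comparing position by position, 11 positions differ: 1 (T/G), 2 (G/T), 4 (T/A), 5 (T/C), 6 (A/G), 7 (A/T), 8 (T/A), 9 (T/A), 10 (C/A), 11 (C/A), 12 (C/A).

11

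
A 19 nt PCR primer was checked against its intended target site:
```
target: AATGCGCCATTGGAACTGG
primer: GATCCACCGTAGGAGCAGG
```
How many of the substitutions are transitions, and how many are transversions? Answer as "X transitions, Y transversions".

Mismatches (1-based):
position 1: A→G (purine→purine, transition)
position 4: G→C (purine→pyrimidine, transversion)
position 6: G→A (purine→purine, transition)
position 9: A→G (purine→purine, transition)
position 11: T→A (pyrimidine→purine, transversion)
position 15: A→G (purine→purine, transition)
position 17: T→A (pyrimidine→purine, transversion)

4 transitions, 3 transversions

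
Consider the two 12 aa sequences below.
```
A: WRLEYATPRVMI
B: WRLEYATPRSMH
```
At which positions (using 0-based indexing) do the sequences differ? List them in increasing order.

Scanning 0-based: 9: V/S; 11: I/H.

9, 11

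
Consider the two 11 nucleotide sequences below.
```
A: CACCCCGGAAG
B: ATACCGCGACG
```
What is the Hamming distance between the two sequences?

6

Comparing position by position, 6 sites differ: 1 (C/A), 2 (A/T), 3 (C/A), 6 (C/G), 7 (G/C), 10 (A/C).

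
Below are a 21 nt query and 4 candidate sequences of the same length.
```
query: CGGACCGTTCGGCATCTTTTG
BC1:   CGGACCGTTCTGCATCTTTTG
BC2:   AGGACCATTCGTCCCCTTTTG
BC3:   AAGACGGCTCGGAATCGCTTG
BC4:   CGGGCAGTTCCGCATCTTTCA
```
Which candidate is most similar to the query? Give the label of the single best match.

BC1

BC1 differs at 1 base; BC2 differs at 5 bases; BC3 differs at 7 bases; BC4 differs at 5 bases. The closest is BC1.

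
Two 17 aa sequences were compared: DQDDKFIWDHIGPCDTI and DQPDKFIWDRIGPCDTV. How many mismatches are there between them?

Mismatches (1-based): position 3: D→P; position 10: H→R; position 17: I→V.

3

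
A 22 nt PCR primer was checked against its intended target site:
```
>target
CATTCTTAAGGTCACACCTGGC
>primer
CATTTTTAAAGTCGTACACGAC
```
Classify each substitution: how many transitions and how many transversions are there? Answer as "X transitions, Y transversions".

6 transitions, 1 transversion

Mismatches (1-based):
base 5: C→T (pyrimidine→pyrimidine, transition)
base 10: G→A (purine→purine, transition)
base 14: A→G (purine→purine, transition)
base 15: C→T (pyrimidine→pyrimidine, transition)
base 18: C→A (pyrimidine→purine, transversion)
base 19: T→C (pyrimidine→pyrimidine, transition)
base 21: G→A (purine→purine, transition)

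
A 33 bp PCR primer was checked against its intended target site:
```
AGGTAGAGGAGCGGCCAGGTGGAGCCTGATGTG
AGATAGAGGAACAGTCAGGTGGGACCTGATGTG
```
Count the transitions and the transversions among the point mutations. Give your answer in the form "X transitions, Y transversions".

6 transitions, 0 transversions

Transitions (purine↔purine or pyrimidine↔pyrimidine): 3 G→A, 11 G→A, 13 G→A, 15 C→T, 23 A→G, 24 G→A.
Transversions (purine↔pyrimidine): none.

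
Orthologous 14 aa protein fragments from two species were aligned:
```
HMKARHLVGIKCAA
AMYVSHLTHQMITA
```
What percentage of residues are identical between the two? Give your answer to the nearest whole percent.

29%

10 positions differ (1, 3, 4, 5, 8, 9, 10, 11, 12, 13), so 4 of 14 match: 4/14 = 28.57%.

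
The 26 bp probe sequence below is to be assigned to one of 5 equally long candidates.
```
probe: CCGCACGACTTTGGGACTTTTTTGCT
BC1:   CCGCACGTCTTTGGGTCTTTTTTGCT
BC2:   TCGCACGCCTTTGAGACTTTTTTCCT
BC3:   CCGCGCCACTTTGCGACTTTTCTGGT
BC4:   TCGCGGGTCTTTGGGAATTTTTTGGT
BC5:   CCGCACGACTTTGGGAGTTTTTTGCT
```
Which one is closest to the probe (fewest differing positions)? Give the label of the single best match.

BC1 differs at 2 positions; BC2 differs at 4 positions; BC3 differs at 5 positions; BC4 differs at 6 positions; BC5 differs at 1 position. The closest is BC5.

BC5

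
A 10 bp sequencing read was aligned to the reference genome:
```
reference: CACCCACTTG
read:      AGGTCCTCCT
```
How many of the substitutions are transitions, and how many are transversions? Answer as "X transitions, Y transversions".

5 transitions, 4 transversions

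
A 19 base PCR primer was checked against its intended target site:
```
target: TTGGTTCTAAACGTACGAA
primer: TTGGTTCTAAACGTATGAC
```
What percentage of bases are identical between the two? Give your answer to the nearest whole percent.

Mismatches at positions 16, 19 (1-based): 2 of 19.
Identical positions: 17/19 = 89.47% → 89%.

89%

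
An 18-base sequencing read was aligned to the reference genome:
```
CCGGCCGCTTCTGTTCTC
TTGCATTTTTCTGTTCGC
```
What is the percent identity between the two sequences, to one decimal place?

55.6%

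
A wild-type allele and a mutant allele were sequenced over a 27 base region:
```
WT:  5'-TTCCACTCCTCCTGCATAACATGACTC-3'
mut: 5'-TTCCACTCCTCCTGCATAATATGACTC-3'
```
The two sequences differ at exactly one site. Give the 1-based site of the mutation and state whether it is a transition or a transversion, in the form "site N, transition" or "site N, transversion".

site 20, transition

Site 20 changes C→T. C is a pyrimidine and T is a pyrimidine, so this is a transition.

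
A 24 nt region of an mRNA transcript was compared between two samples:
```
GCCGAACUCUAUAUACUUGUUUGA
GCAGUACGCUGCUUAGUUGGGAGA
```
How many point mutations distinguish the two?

10

The sequences differ at positions 3, 5, 8, 11, 12, 13, 16, 20, 21, 22 (1-based) — 10 in total.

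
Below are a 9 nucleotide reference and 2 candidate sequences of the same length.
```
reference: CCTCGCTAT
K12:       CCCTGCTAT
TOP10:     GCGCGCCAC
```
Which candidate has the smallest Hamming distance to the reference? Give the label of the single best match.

K12

Hamming distances to reference — K12: 2; TOP10: 4.
Smallest is K12 with 2 mismatches.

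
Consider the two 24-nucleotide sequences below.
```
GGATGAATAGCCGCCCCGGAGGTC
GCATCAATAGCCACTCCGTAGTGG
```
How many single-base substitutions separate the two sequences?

8

Comparing position by position, 8 bases differ: 2 (G/C), 5 (G/C), 13 (G/A), 15 (C/T), 19 (G/T), 22 (G/T), 23 (T/G), 24 (C/G).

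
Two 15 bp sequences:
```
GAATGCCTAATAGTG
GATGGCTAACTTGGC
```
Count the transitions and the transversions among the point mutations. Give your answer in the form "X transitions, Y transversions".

Mismatches (1-based):
position 3: A→T (purine→pyrimidine, transversion)
position 4: T→G (pyrimidine→purine, transversion)
position 7: C→T (pyrimidine→pyrimidine, transition)
position 8: T→A (pyrimidine→purine, transversion)
position 10: A→C (purine→pyrimidine, transversion)
position 12: A→T (purine→pyrimidine, transversion)
position 14: T→G (pyrimidine→purine, transversion)
position 15: G→C (purine→pyrimidine, transversion)

1 transition, 7 transversions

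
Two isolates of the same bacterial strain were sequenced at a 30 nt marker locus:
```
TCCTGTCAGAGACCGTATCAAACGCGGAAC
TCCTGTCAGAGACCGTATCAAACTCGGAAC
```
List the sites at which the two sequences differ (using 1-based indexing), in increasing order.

24

Scanning 1-based: 24: G/T.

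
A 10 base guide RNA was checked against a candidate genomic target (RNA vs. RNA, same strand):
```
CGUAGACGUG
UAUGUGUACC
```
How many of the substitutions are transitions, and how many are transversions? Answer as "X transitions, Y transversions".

7 transitions, 2 transversions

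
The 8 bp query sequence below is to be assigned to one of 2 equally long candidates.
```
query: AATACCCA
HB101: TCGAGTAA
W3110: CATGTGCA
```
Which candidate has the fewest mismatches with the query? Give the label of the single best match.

HB101 differs at 6 sites; W3110 differs at 4 sites. The closest is W3110.

W3110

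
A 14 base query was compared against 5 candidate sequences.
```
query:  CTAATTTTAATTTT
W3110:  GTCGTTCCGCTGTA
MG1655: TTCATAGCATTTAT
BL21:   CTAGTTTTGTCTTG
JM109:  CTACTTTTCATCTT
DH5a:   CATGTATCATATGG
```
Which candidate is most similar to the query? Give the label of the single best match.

Hamming distances to query — W3110: 9; MG1655: 7; BL21: 5; JM109: 3; DH5a: 9.
Smallest is JM109 with 3 mismatches.

JM109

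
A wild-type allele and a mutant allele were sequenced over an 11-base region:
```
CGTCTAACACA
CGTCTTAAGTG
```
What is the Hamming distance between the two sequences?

5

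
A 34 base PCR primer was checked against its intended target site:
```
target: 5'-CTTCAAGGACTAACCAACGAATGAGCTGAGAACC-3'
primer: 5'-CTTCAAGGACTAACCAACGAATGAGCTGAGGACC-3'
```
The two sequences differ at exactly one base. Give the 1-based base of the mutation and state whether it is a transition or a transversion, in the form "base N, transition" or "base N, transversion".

base 31, transition

Base 31 changes A→G. A is a purine and G is a purine, so this is a transition.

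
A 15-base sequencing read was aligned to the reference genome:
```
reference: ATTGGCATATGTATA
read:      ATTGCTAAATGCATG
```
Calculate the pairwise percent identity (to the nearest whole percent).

5 positions differ (5, 6, 8, 12, 15), so 10 of 15 match: 10/15 = 66.67%.

67%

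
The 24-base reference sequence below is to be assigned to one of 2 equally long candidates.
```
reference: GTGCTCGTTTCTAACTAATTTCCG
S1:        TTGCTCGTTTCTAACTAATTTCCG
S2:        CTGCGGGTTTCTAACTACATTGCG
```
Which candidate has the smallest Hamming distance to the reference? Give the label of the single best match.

Hamming distances to reference — S1: 1; S2: 6.
Smallest is S1 with 1 mismatch.

S1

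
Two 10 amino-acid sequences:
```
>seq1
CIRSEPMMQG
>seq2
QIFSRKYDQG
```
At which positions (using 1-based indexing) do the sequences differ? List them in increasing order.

Differences at position 1 (C→Q), position 3 (R→F), position 5 (E→R), position 6 (P→K), position 7 (M→Y), position 8 (M→D).

1, 3, 5, 6, 7, 8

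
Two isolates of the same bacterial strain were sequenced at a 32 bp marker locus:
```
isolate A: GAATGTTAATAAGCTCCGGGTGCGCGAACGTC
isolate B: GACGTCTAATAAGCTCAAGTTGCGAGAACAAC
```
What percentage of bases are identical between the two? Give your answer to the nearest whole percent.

69%

Mismatches at positions 3, 4, 5, 6, 17, 18, 20, 25, 30, 31 (1-based): 10 of 32.
Identical positions: 22/32 = 68.75% → 69%.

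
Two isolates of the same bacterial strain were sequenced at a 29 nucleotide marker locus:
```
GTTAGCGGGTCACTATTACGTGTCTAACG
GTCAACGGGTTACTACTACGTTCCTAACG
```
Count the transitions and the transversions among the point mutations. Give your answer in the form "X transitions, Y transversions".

5 transitions, 1 transversion

Mismatches (1-based):
position 3: T→C (pyrimidine→pyrimidine, transition)
position 5: G→A (purine→purine, transition)
position 11: C→T (pyrimidine→pyrimidine, transition)
position 16: T→C (pyrimidine→pyrimidine, transition)
position 22: G→T (purine→pyrimidine, transversion)
position 23: T→C (pyrimidine→pyrimidine, transition)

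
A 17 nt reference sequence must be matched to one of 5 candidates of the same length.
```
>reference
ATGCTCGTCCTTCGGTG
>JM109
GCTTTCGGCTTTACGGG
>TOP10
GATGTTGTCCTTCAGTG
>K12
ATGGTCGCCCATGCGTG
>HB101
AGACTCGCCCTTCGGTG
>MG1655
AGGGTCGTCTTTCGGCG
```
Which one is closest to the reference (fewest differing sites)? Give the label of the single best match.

JM109 differs at 9 sites; TOP10 differs at 6 sites; K12 differs at 5 sites; HB101 differs at 3 sites; MG1655 differs at 4 sites. The closest is HB101.

HB101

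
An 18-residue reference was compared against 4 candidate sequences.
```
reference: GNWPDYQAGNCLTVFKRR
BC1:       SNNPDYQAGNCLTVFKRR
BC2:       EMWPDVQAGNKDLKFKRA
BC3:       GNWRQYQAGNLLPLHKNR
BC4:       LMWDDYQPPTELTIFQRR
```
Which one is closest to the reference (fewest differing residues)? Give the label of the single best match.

BC1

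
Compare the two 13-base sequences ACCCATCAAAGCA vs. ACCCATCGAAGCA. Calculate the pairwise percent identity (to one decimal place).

1 position differs (8), so 12 of 13 match: 12/13 = 92.31%.

92.3%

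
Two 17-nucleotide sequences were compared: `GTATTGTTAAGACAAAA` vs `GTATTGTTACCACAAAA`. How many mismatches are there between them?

The sequences differ at bases 10, 11 (1-based) — 2 in total.

2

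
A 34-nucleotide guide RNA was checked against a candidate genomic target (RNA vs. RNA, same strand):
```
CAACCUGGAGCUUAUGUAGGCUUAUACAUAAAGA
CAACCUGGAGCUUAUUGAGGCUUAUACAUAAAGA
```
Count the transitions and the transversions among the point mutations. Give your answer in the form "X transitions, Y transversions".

Transitions (purine↔purine or pyrimidine↔pyrimidine): none.
Transversions (purine↔pyrimidine): 16 G→U, 17 U→G.

0 transitions, 2 transversions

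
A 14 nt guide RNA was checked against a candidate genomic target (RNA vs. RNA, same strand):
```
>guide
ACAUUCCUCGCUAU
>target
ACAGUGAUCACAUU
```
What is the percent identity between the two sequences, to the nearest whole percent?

6 positions differ (4, 6, 7, 10, 12, 13), so 8 of 14 match: 8/14 = 57.14%.

57%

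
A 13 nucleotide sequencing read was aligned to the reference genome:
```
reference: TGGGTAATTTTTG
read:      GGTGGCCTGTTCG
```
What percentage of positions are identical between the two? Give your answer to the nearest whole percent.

46%

Mismatches at positions 1, 3, 5, 6, 7, 9, 12 (1-based): 7 of 13.
Identical positions: 6/13 = 46.15% → 46%.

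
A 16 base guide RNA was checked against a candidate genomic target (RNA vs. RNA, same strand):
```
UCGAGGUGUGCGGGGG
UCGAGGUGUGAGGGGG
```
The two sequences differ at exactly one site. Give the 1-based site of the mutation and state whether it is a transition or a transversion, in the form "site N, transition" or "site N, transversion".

The sequences differ only at site 11: C→A (pyrimidine→purine), a transversion.

site 11, transversion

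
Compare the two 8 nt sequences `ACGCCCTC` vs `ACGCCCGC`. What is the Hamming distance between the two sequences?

Mismatches (1-based): base 7: T→G.

1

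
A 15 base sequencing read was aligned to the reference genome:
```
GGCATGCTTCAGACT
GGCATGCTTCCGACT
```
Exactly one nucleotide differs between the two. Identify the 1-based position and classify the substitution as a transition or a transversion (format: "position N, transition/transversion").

Position 11 changes A→C. A is a purine and C is a pyrimidine, so this is a transversion.

position 11, transversion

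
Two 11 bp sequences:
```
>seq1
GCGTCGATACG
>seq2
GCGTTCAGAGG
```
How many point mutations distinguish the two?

4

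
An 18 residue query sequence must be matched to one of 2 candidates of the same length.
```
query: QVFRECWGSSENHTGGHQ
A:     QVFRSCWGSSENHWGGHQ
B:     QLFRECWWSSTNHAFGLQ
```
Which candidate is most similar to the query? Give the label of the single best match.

A

Hamming distances to query — A: 2; B: 6.
Smallest is A with 2 mismatches.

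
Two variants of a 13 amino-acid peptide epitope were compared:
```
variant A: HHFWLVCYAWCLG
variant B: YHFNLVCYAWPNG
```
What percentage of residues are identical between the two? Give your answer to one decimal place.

69.2%

4 positions differ (1, 4, 11, 12), so 9 of 13 match: 9/13 = 69.23%.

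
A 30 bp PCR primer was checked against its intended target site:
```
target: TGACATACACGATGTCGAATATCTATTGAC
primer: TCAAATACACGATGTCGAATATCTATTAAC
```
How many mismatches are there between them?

3

Comparing position by position, 3 positions differ: 2 (G/C), 4 (C/A), 28 (G/A).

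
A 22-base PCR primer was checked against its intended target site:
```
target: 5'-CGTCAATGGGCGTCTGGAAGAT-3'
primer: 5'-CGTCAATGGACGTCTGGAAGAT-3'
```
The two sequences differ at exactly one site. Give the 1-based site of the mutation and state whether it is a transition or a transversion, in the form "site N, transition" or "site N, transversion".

site 10, transition

Site 10 changes G→A. G is a purine and A is a purine, so this is a transition.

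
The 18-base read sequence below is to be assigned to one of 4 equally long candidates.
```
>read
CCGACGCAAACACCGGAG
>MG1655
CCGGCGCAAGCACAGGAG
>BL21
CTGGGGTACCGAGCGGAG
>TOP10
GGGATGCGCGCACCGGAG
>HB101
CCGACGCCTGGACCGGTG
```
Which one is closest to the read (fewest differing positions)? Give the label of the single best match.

MG1655

Hamming distances to read — MG1655: 3; BL21: 8; TOP10: 6; HB101: 5.
Smallest is MG1655 with 3 mismatches.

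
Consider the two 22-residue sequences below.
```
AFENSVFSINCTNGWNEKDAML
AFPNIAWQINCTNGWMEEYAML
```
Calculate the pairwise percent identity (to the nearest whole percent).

64%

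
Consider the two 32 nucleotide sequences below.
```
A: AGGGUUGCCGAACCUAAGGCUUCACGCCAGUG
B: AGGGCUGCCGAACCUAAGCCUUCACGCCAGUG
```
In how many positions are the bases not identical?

2

Mismatches (1-based): position 5: U→C; position 19: G→C.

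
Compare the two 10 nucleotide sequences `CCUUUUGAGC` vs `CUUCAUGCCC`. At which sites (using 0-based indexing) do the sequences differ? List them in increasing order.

Differences at site 1 (C→U), site 3 (U→C), site 4 (U→A), site 7 (A→C), site 8 (G→C).

1, 3, 4, 7, 8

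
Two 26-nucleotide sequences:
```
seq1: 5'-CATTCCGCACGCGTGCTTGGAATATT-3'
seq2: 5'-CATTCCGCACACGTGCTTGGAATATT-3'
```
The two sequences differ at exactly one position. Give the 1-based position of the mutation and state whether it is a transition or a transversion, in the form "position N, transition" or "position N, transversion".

position 11, transition

Position 11 changes G→A. G is a purine and A is a purine, so this is a transition.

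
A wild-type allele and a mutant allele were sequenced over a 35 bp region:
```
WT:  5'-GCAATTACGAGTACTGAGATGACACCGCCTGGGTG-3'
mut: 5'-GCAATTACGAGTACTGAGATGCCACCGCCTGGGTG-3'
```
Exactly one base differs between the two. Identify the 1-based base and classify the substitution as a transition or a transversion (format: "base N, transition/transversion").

Base 22 changes A→C. A is a purine and C is a pyrimidine, so this is a transversion.

base 22, transversion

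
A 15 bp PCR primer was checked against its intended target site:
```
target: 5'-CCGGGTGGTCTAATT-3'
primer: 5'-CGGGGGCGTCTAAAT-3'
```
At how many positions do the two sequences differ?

4

The sequences differ at positions 2, 6, 7, 14 (1-based) — 4 in total.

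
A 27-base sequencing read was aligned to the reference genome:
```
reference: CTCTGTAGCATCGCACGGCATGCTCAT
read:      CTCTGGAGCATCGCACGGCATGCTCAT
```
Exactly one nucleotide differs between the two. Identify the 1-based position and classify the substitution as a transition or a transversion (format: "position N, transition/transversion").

position 6, transversion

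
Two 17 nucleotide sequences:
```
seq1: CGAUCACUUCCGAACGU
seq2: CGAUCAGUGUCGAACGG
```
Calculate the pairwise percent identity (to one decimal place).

76.5%

Mismatches at positions 7, 9, 10, 17 (1-based): 4 of 17.
Identical positions: 13/17 = 76.47% → 76.5%.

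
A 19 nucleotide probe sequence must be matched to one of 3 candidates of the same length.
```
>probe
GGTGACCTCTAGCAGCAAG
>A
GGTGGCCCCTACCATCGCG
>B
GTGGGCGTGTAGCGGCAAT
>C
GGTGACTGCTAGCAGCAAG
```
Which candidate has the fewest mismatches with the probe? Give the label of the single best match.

Hamming distances to probe — A: 6; B: 7; C: 2.
Smallest is C with 2 mismatches.

C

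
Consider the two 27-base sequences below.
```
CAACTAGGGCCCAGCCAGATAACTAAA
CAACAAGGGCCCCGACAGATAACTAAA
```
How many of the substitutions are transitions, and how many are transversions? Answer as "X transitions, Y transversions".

0 transitions, 3 transversions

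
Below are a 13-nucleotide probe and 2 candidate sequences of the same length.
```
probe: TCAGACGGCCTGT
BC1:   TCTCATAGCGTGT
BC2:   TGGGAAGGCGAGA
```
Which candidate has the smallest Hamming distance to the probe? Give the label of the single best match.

Hamming distances to probe — BC1: 5; BC2: 6.
Smallest is BC1 with 5 mismatches.

BC1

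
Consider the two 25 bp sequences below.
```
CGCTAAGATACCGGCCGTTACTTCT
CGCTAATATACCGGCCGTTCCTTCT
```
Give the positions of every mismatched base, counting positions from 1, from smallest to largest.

Differences at position 7 (G→T), position 20 (A→C).

7, 20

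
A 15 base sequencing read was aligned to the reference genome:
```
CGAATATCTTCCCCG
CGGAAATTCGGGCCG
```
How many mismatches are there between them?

7

The sequences differ at bases 3, 5, 8, 9, 10, 11, 12 (1-based) — 7 in total.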